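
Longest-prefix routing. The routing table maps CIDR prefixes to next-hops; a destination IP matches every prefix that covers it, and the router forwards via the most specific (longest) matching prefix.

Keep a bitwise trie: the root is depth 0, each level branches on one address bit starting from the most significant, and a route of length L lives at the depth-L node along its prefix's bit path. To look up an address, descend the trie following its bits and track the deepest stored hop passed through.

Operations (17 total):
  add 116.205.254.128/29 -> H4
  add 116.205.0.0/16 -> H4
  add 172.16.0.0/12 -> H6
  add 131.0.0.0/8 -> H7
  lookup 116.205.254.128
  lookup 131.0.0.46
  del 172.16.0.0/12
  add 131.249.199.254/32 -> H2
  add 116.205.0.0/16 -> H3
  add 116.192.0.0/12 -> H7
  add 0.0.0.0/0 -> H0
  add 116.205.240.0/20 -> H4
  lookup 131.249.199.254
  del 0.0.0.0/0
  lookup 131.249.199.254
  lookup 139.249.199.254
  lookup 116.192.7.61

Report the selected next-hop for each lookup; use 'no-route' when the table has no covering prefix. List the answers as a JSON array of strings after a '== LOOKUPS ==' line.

Apply in order:
  + 116.205.254.128/29 (H4) depth=29
  + 116.205.0.0/16 (H4) depth=16
  + 172.16.0.0/12 (H6) depth=12
  + 131.0.0.0/8 (H7) depth=8
  Q 116.205.254.128: descend 01110100110011011111111010000 ; hops seen [H4,H4] ; pick H4
  Q 131.0.0.46: descend 10000011 ; hops seen [H7] ; pick H7
  del 172.16.0.0/12 (clear depth 12)
  + 131.249.199.254/32 (H2) depth=32
  + 116.205.0.0/16 (H3) depth=16
  + 116.192.0.0/12 (H7) depth=12
  + 0.0.0.0/0 (H0) depth=0
  + 116.205.240.0/20 (H4) depth=20
  Q 131.249.199.254: descend 10000011111110011100011111111110 ; hops seen [H0,H7,H2] ; pick H2
  del 0.0.0.0/0 (clear depth 0)
  Q 131.249.199.254: descend 10000011111110011100011111111110 ; hops seen [H7,H2] ; pick H2
  Q 139.249.199.254: descend 1000 ; hops seen [∅] ; pick no-route
  Q 116.192.7.61: descend 011101001100 ; hops seen [H7] ; pick H7

== LOOKUPS ==
["H4","H7","H2","H2","no-route","H7"]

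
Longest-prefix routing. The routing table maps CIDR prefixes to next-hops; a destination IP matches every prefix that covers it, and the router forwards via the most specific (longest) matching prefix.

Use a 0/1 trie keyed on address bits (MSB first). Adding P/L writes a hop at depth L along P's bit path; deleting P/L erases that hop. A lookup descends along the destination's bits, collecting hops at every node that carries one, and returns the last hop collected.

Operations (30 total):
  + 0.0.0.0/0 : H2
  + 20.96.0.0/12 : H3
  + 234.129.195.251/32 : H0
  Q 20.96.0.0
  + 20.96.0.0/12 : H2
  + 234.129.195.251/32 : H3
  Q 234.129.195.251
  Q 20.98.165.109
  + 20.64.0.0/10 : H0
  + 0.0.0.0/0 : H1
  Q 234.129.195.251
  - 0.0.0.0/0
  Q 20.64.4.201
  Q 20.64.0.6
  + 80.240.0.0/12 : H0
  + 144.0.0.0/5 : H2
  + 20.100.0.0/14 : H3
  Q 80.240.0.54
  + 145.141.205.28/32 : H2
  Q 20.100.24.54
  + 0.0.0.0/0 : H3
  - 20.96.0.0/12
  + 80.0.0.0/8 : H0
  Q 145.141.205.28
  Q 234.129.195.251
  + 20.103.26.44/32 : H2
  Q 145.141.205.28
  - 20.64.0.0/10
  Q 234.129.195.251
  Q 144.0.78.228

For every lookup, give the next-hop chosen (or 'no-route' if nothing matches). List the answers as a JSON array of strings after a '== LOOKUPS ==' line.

Process each operation:
  + 0.0.0.0/0 (H2) depth=0
  + 20.96.0.0/12 (H3) depth=12
  + 234.129.195.251/32 (H0) depth=32
  ? 20.96.0.0  path d0:H2→d1:-→d2:-→d3:-→d4:-→d5:-→d6:-→d7:-→d8:-→d9:-→d10:-→d11:-→d12:H3  best=H3
  + 20.96.0.0/12 (H2) depth=12
  + 234.129.195.251/32 (H3) depth=32
  ? 234.129.195.251  path d0:H2→d1:-→d2:-→d3:-→d4:-→d5:-→d6:-→d7:-→d8:-→d9:-→d10:-→d11:-→d12:-→d13:-→d14:-→d15:-→d16:-→d17:-→d18:-→d19:-→d20:-→d21:-→d22:-→d23:-→d24:-→d25:-→d26:-→d27:-→d28:-→d29:-→d30:-→d31:-→d32:H3  best=H3
  ? 20.98.165.109  path d0:H2→d1:-→d2:-→d3:-→d4:-→d5:-→d6:-→d7:-→d8:-→d9:-→d10:-→d11:-→d12:H2  best=H2
  + 20.64.0.0/10 (H0) depth=10
  + 0.0.0.0/0 (H1) depth=0
  ? 234.129.195.251  path d0:H1→d1:-→d2:-→d3:-→d4:-→d5:-→d6:-→d7:-→d8:-→d9:-→d10:-→d11:-→d12:-→d13:-→d14:-→d15:-→d16:-→d17:-→d18:-→d19:-→d20:-→d21:-→d22:-→d23:-→d24:-→d25:-→d26:-→d27:-→d28:-→d29:-→d30:-→d31:-→d32:H3  best=H3
  del 0.0.0.0/0 (clear depth 0)
  ? 20.64.4.201  path d0:-→d1:-→d2:-→d3:-→d4:-→d5:-→d6:-→d7:-→d8:-→d9:-→d10:H0  best=H0
  ? 20.64.0.6  path d0:-→d1:-→d2:-→d3:-→d4:-→d5:-→d6:-→d7:-→d8:-→d9:-→d10:H0  best=H0
  + 80.240.0.0/12 (H0) depth=12
  + 144.0.0.0/5 (H2) depth=5
  + 20.100.0.0/14 (H3) depth=14
  ? 80.240.0.54  path d0:-→d1:-→d2:-→d3:-→d4:-→d5:-→d6:-→d7:-→d8:-→d9:-→d10:-→d11:-→d12:H0  best=H0
  + 145.141.205.28/32 (H2) depth=32
  ? 20.100.24.54  path d0:-→d1:-→d2:-→d3:-→d4:-→d5:-→d6:-→d7:-→d8:-→d9:-→d10:H0→d11:-→d12:H2→d13:-→d14:H3  best=H3
  + 0.0.0.0/0 (H3) depth=0
  del 20.96.0.0/12 (clear depth 12)
  + 80.0.0.0/8 (H0) depth=8
  ? 145.141.205.28  path d0:H3→d1:-→d2:-→d3:-→d4:-→d5:H2→d6:-→d7:-→d8:-→d9:-→d10:-→d11:-→d12:-→d13:-→d14:-→d15:-→d16:-→d17:-→d18:-→d19:-→d20:-→d21:-→d22:-→d23:-→d24:-→d25:-→d26:-→d27:-→d28:-→d29:-→d30:-→d31:-→d32:H2  best=H2
  ? 234.129.195.251  path d0:H3→d1:-→d2:-→d3:-→d4:-→d5:-→d6:-→d7:-→d8:-→d9:-→d10:-→d11:-→d12:-→d13:-→d14:-→d15:-→d16:-→d17:-→d18:-→d19:-→d20:-→d21:-→d22:-→d23:-→d24:-→d25:-→d26:-→d27:-→d28:-→d29:-→d30:-→d31:-→d32:H3  best=H3
  + 20.103.26.44/32 (H2) depth=32
  ? 145.141.205.28  path d0:H3→d1:-→d2:-→d3:-→d4:-→d5:H2→d6:-→d7:-→d8:-→d9:-→d10:-→d11:-→d12:-→d13:-→d14:-→d15:-→d16:-→d17:-→d18:-→d19:-→d20:-→d21:-→d22:-→d23:-→d24:-→d25:-→d26:-→d27:-→d28:-→d29:-→d30:-→d31:-→d32:H2  best=H2
  del 20.64.0.0/10 (clear depth 10)
  ? 234.129.195.251  path d0:H3→d1:-→d2:-→d3:-→d4:-→d5:-→d6:-→d7:-→d8:-→d9:-→d10:-→d11:-→d12:-→d13:-→d14:-→d15:-→d16:-→d17:-→d18:-→d19:-→d20:-→d21:-→d22:-→d23:-→d24:-→d25:-→d26:-→d27:-→d28:-→d29:-→d30:-→d31:-→d32:H3  best=H3
  ? 144.0.78.228  path d0:H3→d1:-→d2:-→d3:-→d4:-→d5:H2→d6:-→d7:-  best=H2

== LOOKUPS ==
["H3","H3","H2","H3","H0","H0","H0","H3","H2","H3","H2","H3","H2"]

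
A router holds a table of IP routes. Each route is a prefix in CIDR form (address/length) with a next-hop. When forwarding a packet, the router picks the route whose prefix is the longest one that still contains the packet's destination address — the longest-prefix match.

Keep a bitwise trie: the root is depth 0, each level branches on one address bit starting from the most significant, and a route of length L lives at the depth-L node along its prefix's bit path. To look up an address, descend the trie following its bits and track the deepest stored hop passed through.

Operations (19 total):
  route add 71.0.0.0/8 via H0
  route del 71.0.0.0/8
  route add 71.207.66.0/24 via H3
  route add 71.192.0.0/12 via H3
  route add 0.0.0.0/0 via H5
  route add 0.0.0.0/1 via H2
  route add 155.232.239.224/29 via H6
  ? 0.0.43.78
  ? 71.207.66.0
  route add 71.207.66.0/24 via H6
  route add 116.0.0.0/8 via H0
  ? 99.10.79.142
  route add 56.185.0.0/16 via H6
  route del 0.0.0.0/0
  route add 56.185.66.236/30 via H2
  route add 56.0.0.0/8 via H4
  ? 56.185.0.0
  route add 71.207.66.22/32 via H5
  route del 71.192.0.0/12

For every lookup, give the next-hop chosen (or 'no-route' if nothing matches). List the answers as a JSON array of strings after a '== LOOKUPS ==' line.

Process each operation:
  + 71.0.0.0/8 (H0) depth=8
  - 71.0.0.0/8 clear@8
  + 71.207.66.0/24 (H3) depth=24
  + 71.192.0.0/12 (H3) depth=12
  + 0.0.0.0/0 (H5) depth=0
  + 0.0.0.0/1 (H2) depth=1
  + 155.232.239.224/29 (H6) depth=29
  ? 0.0.43.78  path d0:H5→d1:H2  best=H2
  ? 71.207.66.0  path d0:H5→d1:H2→d2:-→d3:-→d4:-→d5:-→d6:-→d7:-→d8:-→d9:-→d10:-→d11:-→d12:H3→d13:-→d14:-→d15:-→d16:-→d17:-→d18:-→d19:-→d20:-→d21:-→d22:-→d23:-→d24:H3  best=H3
  + 71.207.66.0/24 (H6) depth=24
  + 116.0.0.0/8 (H0) depth=8
  ? 99.10.79.142  path d0:H5→d1:H2→d2:-→d3:-  best=H2
  + 56.185.0.0/16 (H6) depth=16
  - 0.0.0.0/0 clear@0
  + 56.185.66.236/30 (H2) depth=30
  + 56.0.0.0/8 (H4) depth=8
  ? 56.185.0.0  path d0:-→d1:H2→d2:-→d3:-→d4:-→d5:-→d6:-→d7:-→d8:H4→d9:-→d10:-→d11:-→d12:-→d13:-→d14:-→d15:-→d16:H6→d17:-  best=H6
  + 71.207.66.22/32 (H5) depth=32
  - 71.192.0.0/12 clear@12

== LOOKUPS ==
["H2","H3","H2","H6"]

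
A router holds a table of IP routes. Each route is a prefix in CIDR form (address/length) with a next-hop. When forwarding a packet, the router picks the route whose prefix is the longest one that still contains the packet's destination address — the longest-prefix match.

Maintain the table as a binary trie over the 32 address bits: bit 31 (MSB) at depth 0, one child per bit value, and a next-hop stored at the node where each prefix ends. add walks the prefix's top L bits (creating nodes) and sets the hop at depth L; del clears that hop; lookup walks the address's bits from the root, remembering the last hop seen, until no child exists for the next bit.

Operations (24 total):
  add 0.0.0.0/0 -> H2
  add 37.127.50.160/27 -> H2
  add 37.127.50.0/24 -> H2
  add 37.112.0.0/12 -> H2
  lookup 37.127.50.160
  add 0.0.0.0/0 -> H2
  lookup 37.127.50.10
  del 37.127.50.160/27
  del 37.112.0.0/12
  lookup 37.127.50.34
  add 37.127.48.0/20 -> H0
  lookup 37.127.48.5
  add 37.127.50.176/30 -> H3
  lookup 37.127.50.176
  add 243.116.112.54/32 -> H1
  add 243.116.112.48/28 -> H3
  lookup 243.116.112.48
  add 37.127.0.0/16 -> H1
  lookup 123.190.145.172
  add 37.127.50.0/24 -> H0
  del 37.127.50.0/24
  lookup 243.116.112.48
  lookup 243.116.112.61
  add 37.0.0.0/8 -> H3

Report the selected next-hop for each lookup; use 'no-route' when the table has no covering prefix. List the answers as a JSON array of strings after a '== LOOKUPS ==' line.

Trace:
  + 0.0.0.0/0 (H2) depth=0
  + 37.127.50.160/27 (H2) depth=27
  + 37.127.50.0/24 (H2) depth=24
  + 37.112.0.0/12 (H2) depth=12
  ? 37.127.50.160  path d0:H2→d1:-→d2:-→d3:-→d4:-→d5:-→d6:-→d7:-→d8:-→d9:-→d10:-→d11:-→d12:H2→d13:-→d14:-→d15:-→d16:-→d17:-→d18:-→d19:-→d20:-→d21:-→d22:-→d23:-→d24:H2→d25:-→d26:-→d27:H2  best=H2
  + 0.0.0.0/0 (H2) depth=0
  ? 37.127.50.10  path d0:H2→d1:-→d2:-→d3:-→d4:-→d5:-→d6:-→d7:-→d8:-→d9:-→d10:-→d11:-→d12:H2→d13:-→d14:-→d15:-→d16:-→d17:-→d18:-→d19:-→d20:-→d21:-→d22:-→d23:-→d24:H2  best=H2
  - 37.127.50.160/27 clear@27
  - 37.112.0.0/12 clear@12
  ? 37.127.50.34  path d0:H2→d1:-→d2:-→d3:-→d4:-→d5:-→d6:-→d7:-→d8:-→d9:-→d10:-→d11:-→d12:-→d13:-→d14:-→d15:-→d16:-→d17:-→d18:-→d19:-→d20:-→d21:-→d22:-→d23:-→d24:H2  best=H2
  + 37.127.48.0/20 (H0) depth=20
  ? 37.127.48.5  path d0:H2→d1:-→d2:-→d3:-→d4:-→d5:-→d6:-→d7:-→d8:-→d9:-→d10:-→d11:-→d12:-→d13:-→d14:-→d15:-→d16:-→d17:-→d18:-→d19:-→d20:H0→d21:-→d22:-  best=H0
  + 37.127.50.176/30 (H3) depth=30
  ? 37.127.50.176  path d0:H2→d1:-→d2:-→d3:-→d4:-→d5:-→d6:-→d7:-→d8:-→d9:-→d10:-→d11:-→d12:-→d13:-→d14:-→d15:-→d16:-→d17:-→d18:-→d19:-→d20:H0→d21:-→d22:-→d23:-→d24:H2→d25:-→d26:-→d27:-→d28:-→d29:-→d30:H3  best=H3
  + 243.116.112.54/32 (H1) depth=32
  + 243.116.112.48/28 (H3) depth=28
  ? 243.116.112.48  path d0:H2→d1:-→d2:-→d3:-→d4:-→d5:-→d6:-→d7:-→d8:-→d9:-→d10:-→d11:-→d12:-→d13:-→d14:-→d15:-→d16:-→d17:-→d18:-→d19:-→d20:-→d21:-→d22:-→d23:-→d24:-→d25:-→d26:-→d27:-→d28:H3→d29:-  best=H3
  + 37.127.0.0/16 (H1) depth=16
  ? 123.190.145.172  path d0:H2→d1:-  best=H2
  + 37.127.50.0/24 (H0) depth=24
  - 37.127.50.0/24 clear@24
  ? 243.116.112.48  path d0:H2→d1:-→d2:-→d3:-→d4:-→d5:-→d6:-→d7:-→d8:-→d9:-→d10:-→d11:-→d12:-→d13:-→d14:-→d15:-→d16:-→d17:-→d18:-→d19:-→d20:-→d21:-→d22:-→d23:-→d24:-→d25:-→d26:-→d27:-→d28:H3→d29:-  best=H3
  ? 243.116.112.61  path d0:H2→d1:-→d2:-→d3:-→d4:-→d5:-→d6:-→d7:-→d8:-→d9:-→d10:-→d11:-→d12:-→d13:-→d14:-→d15:-→d16:-→d17:-→d18:-→d19:-→d20:-→d21:-→d22:-→d23:-→d24:-→d25:-→d26:-→d27:-→d28:H3  best=H3
  + 37.0.0.0/8 (H3) depth=8

== LOOKUPS ==
["H2","H2","H2","H0","H3","H3","H2","H3","H3"]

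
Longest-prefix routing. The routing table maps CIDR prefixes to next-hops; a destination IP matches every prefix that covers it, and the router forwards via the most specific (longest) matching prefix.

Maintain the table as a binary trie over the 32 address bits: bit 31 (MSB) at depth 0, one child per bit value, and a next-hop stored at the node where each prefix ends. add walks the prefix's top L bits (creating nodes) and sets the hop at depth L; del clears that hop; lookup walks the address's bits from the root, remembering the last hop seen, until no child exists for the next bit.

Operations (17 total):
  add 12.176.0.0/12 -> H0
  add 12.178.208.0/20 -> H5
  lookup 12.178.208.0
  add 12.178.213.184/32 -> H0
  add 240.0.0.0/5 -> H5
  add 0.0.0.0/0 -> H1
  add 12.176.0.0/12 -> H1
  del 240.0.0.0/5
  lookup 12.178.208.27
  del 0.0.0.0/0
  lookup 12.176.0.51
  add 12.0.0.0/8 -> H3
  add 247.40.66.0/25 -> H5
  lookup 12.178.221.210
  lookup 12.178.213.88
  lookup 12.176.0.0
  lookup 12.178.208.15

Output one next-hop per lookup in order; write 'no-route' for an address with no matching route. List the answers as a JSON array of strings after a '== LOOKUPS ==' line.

Process each operation:
  add 12.176.0.0/12 -> H0 at depth 12
  add 12.178.208.0/20 -> H5 at depth 20
  Q 12.178.208.0: descend 00001100101100101101 ; hops seen [H0,H5] ; pick H5
  add 12.178.213.184/32 -> H0 at depth 32
  add 240.0.0.0/5 -> H5 at depth 5
  add 0.0.0.0/0 -> H1 at depth 0
  add 12.176.0.0/12 -> H1 at depth 12
  - 240.0.0.0/5 clear@5
  Q 12.178.208.27: descend 000011001011001011010 ; hops seen [H1,H1,H5] ; pick H5
  - 0.0.0.0/0 clear@0
  Q 12.176.0.51: descend 00001100101100 ; hops seen [H1] ; pick H1
  add 12.0.0.0/8 -> H3 at depth 8
  add 247.40.66.0/25 -> H5 at depth 25
  Q 12.178.221.210: descend 00001100101100101101 ; hops seen [H3,H1,H5] ; pick H5
  Q 12.178.213.88: descend 000011001011001011010101 ; hops seen [H3,H1,H5] ; pick H5
  Q 12.176.0.0: descend 00001100101100 ; hops seen [H3,H1] ; pick H1
  Q 12.178.208.15: descend 000011001011001011010 ; hops seen [H3,H1,H5] ; pick H5

== LOOKUPS ==
["H5","H5","H1","H5","H5","H1","H5"]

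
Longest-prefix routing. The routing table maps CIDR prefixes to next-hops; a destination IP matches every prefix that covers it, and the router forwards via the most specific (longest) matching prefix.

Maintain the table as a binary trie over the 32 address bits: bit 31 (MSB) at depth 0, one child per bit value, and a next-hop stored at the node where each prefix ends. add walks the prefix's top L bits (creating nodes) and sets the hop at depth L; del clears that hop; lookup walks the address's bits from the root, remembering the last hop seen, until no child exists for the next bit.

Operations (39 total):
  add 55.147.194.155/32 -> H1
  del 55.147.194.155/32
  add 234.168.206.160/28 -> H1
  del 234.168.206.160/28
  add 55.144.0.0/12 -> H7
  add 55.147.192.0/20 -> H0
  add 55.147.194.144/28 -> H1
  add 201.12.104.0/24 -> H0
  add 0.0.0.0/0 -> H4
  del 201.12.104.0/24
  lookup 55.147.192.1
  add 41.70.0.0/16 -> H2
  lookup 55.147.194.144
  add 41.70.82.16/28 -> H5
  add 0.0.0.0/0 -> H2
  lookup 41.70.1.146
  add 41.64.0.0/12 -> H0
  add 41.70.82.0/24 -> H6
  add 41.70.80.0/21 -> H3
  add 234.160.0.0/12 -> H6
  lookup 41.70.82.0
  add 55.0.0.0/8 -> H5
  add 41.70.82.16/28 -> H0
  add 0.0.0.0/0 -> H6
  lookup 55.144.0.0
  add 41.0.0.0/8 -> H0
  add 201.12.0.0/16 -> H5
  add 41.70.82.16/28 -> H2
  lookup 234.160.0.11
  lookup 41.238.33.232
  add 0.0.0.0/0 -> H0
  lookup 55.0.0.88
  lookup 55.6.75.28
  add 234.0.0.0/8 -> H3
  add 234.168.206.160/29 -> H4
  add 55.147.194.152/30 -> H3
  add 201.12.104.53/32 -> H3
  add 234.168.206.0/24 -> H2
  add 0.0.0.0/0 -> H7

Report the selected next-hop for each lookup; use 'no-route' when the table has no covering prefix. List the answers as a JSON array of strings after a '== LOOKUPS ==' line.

Trace:
  + 55.147.194.155/32 (H1) depth=32
  - 55.147.194.155/32 clear@32
  + 234.168.206.160/28 (H1) depth=28
  - 234.168.206.160/28 clear@28
  + 55.144.0.0/12 (H7) depth=12
  + 55.147.192.0/20 (H0) depth=20
  + 55.147.194.144/28 (H1) depth=28
  + 201.12.104.0/24 (H0) depth=24
  + 0.0.0.0/0 (H4) depth=0
  - 201.12.104.0/24 clear@24
  Q 55.147.192.1: descend 0011011110010011110000 ; hops seen [H4,H7,H0] ; pick H0
  + 41.70.0.0/16 (H2) depth=16
  Q 55.147.194.144: descend 0011011110010011110000101001 ; hops seen [H4,H7,H0,H1] ; pick H1
  + 41.70.82.16/28 (H5) depth=28
  + 0.0.0.0/0 (H2) depth=0
  Q 41.70.1.146: descend 00101001010001100 ; hops seen [H2,H2] ; pick H2
  + 41.64.0.0/12 (H0) depth=12
  + 41.70.82.0/24 (H6) depth=24
  + 41.70.80.0/21 (H3) depth=21
  + 234.160.0.0/12 (H6) depth=12
  Q 41.70.82.0: descend 001010010100011001010010000 ; hops seen [H2,H0,H2,H3,H6] ; pick H6
  + 55.0.0.0/8 (H5) depth=8
  + 41.70.82.16/28 (H0) depth=28
  + 0.0.0.0/0 (H6) depth=0
  Q 55.144.0.0: descend 00110111100100 ; hops seen [H6,H5,H7] ; pick H7
  + 41.0.0.0/8 (H0) depth=8
  + 201.12.0.0/16 (H5) depth=16
  + 41.70.82.16/28 (H2) depth=28
  Q 234.160.0.11: descend 111010101010 ; hops seen [H6,H6] ; pick H6
  Q 41.238.33.232: descend 00101001 ; hops seen [H6,H0] ; pick H0
  + 0.0.0.0/0 (H0) depth=0
  Q 55.0.0.88: descend 00110111 ; hops seen [H0,H5] ; pick H5
  Q 55.6.75.28: descend 00110111 ; hops seen [H0,H5] ; pick H5
  + 234.0.0.0/8 (H3) depth=8
  + 234.168.206.160/29 (H4) depth=29
  + 55.147.194.152/30 (H3) depth=30
  + 201.12.104.53/32 (H3) depth=32
  + 234.168.206.0/24 (H2) depth=24
  + 0.0.0.0/0 (H7) depth=0

== LOOKUPS ==
["H0","H1","H2","H6","H7","H6","H0","H5","H5"]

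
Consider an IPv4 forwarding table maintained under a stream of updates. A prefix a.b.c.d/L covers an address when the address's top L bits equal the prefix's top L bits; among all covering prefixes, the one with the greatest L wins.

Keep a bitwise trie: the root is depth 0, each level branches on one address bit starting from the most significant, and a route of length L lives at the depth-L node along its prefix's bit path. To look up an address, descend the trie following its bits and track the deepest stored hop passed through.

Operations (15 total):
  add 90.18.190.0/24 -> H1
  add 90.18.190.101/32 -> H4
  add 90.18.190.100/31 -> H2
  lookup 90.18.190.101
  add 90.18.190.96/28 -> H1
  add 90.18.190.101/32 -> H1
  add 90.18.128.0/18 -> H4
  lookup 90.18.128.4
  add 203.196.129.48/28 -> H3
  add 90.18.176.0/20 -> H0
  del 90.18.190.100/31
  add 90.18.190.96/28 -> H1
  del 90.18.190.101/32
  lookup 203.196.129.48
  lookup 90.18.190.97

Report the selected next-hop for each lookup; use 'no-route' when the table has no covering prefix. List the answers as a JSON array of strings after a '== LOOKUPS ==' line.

Apply in order:
  add 90.18.190.0/24 -> H1 at depth 24
  add 90.18.190.101/32 -> H4 at depth 32
  add 90.18.190.100/31 -> H2 at depth 31
  lookup 90.18.190.101: bits 01011010000100101011111001100101 walk d0:-→d1:-→d2:-→d3:-→d4:-→d5:-→d6:-→d7:-→d8:-→d9:-→d10:-→d11:-→d12:-→d13:-→d14:-→d15:-→d16:-→d17:-→d18:-→d19:-→d20:-→d21:-→d22:-→d23:-→d24:H1→d25:-→d26:-→d27:-→d28:-→d29:-→d30:-→d31:H2→d32:H4 -> H4
  add 90.18.190.96/28 -> H1 at depth 28
  add 90.18.190.101/32 -> H1 at depth 32
  add 90.18.128.0/18 -> H4 at depth 18
  lookup 90.18.128.4: bits 010110100001001010 walk d0:-→d1:-→d2:-→d3:-→d4:-→d5:-→d6:-→d7:-→d8:-→d9:-→d10:-→d11:-→d12:-→d13:-→d14:-→d15:-→d16:-→d17:-→d18:H4 -> H4
  add 203.196.129.48/28 -> H3 at depth 28
  add 90.18.176.0/20 -> H0 at depth 20
  - 90.18.190.100/31 clear@31
  add 90.18.190.96/28 -> H1 at depth 28
  - 90.18.190.101/32 clear@32
  lookup 203.196.129.48: bits 1100101111000100100000010011 walk d0:-→d1:-→d2:-→d3:-→d4:-→d5:-→d6:-→d7:-→d8:-→d9:-→d10:-→d11:-→d12:-→d13:-→d14:-→d15:-→d16:-→d17:-→d18:-→d19:-→d20:-→d21:-→d22:-→d23:-→d24:-→d25:-→d26:-→d27:-→d28:H3 -> H3
  lookup 90.18.190.97: bits 01011010000100101011111001100 walk d0:-→d1:-→d2:-→d3:-→d4:-→d5:-→d6:-→d7:-→d8:-→d9:-→d10:-→d11:-→d12:-→d13:-→d14:-→d15:-→d16:-→d17:-→d18:H4→d19:-→d20:H0→d21:-→d22:-→d23:-→d24:H1→d25:-→d26:-→d27:-→d28:H1→d29:- -> H1

== LOOKUPS ==
["H4","H4","H3","H1"]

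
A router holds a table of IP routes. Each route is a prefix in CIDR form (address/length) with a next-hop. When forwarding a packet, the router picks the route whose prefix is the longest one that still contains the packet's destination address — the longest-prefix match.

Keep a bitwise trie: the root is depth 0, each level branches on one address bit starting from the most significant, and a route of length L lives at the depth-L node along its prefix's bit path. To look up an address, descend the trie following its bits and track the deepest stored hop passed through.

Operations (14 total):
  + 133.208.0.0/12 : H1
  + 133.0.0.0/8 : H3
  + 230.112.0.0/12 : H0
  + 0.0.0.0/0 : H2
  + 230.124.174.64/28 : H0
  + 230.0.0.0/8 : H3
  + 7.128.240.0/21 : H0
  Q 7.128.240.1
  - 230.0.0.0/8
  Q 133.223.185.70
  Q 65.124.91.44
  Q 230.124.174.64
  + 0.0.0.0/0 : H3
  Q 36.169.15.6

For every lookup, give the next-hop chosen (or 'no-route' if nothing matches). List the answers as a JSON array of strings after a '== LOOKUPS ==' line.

Trace:
  + 133.208.0.0/12 (H1) depth=12
  + 133.0.0.0/8 (H3) depth=8
  + 230.112.0.0/12 (H0) depth=12
  + 0.0.0.0/0 (H2) depth=0
  + 230.124.174.64/28 (H0) depth=28
  + 230.0.0.0/8 (H3) depth=8
  + 7.128.240.0/21 (H0) depth=21
  ? 7.128.240.1  path d0:H2→d1:-→d2:-→d3:-→d4:-→d5:-→d6:-→d7:-→d8:-→d9:-→d10:-→d11:-→d12:-→d13:-→d14:-→d15:-→d16:-→d17:-→d18:-→d19:-→d20:-→d21:H0  best=H0
  - 230.0.0.0/8 clear@8
  ? 133.223.185.70  path d0:H2→d1:-→d2:-→d3:-→d4:-→d5:-→d6:-→d7:-→d8:H3→d9:-→d10:-→d11:-→d12:H1  best=H1
  ? 65.124.91.44  path d0:H2→d1:-  best=H2
  ? 230.124.174.64  path d0:H2→d1:-→d2:-→d3:-→d4:-→d5:-→d6:-→d7:-→d8:-→d9:-→d10:-→d11:-→d12:H0→d13:-→d14:-→d15:-→d16:-→d17:-→d18:-→d19:-→d20:-→d21:-→d22:-→d23:-→d24:-→d25:-→d26:-→d27:-→d28:H0  best=H0
  + 0.0.0.0/0 (H3) depth=0
  ? 36.169.15.6  path d0:H3→d1:-→d2:-  best=H3

== LOOKUPS ==
["H0","H1","H2","H0","H3"]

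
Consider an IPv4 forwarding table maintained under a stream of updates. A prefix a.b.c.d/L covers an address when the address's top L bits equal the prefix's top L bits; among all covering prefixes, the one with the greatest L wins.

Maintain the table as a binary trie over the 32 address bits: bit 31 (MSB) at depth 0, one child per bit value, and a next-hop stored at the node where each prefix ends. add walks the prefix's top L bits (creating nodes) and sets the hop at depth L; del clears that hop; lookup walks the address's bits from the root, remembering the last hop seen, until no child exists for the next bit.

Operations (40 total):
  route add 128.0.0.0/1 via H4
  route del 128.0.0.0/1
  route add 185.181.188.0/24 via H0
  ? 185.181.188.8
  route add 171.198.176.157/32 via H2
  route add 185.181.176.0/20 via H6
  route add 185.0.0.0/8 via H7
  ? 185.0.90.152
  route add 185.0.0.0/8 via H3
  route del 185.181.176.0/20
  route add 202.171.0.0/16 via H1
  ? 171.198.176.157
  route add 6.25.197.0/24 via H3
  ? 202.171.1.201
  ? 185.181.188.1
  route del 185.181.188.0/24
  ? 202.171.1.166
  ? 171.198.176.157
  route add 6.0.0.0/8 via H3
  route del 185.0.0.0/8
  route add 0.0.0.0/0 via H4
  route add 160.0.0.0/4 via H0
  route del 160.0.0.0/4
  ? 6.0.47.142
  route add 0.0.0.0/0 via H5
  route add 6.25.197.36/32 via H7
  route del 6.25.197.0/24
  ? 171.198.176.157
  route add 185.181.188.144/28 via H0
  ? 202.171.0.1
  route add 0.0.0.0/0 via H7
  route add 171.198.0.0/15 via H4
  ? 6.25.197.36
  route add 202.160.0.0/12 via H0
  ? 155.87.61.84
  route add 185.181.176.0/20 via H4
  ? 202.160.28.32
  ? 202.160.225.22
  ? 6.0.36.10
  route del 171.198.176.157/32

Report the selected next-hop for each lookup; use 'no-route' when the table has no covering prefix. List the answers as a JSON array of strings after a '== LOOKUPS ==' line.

Apply in order:
  + 128.0.0.0/1 (H4) depth=1
  del 128.0.0.0/1 (clear depth 1)
  + 185.181.188.0/24 (H0) depth=24
  lookup 185.181.188.8: bits 101110011011010110111100 walk d0:-→d1:-→d2:-→d3:-→d4:-→d5:-→d6:-→d7:-→d8:-→d9:-→d10:-→d11:-→d12:-→d13:-→d14:-→d15:-→d16:-→d17:-→d18:-→d19:-→d20:-→d21:-→d22:-→d23:-→d24:H0 -> H0
  + 171.198.176.157/32 (H2) depth=32
  + 185.181.176.0/20 (H6) depth=20
  + 185.0.0.0/8 (H7) depth=8
  lookup 185.0.90.152: bits 10111001 walk d0:-→d1:-→d2:-→d3:-→d4:-→d5:-→d6:-→d7:-→d8:H7 -> H7
  + 185.0.0.0/8 (H3) depth=8
  del 185.181.176.0/20 (clear depth 20)
  + 202.171.0.0/16 (H1) depth=16
  lookup 171.198.176.157: bits 10101011110001101011000010011101 walk d0:-→d1:-→d2:-→d3:-→d4:-→d5:-→d6:-→d7:-→d8:-→d9:-→d10:-→d11:-→d12:-→d13:-→d14:-→d15:-→d16:-→d17:-→d18:-→d19:-→d20:-→d21:-→d22:-→d23:-→d24:-→d25:-→d26:-→d27:-→d28:-→d29:-→d30:-→d31:-→d32:H2 -> H2
  + 6.25.197.0/24 (H3) depth=24
  lookup 202.171.1.201: bits 1100101010101011 walk d0:-→d1:-→d2:-→d3:-→d4:-→d5:-→d6:-→d7:-→d8:-→d9:-→d10:-→d11:-→d12:-→d13:-→d14:-→d15:-→d16:H1 -> H1
  lookup 185.181.188.1: bits 101110011011010110111100 walk d0:-→d1:-→d2:-→d3:-→d4:-→d5:-→d6:-→d7:-→d8:H3→d9:-→d10:-→d11:-→d12:-→d13:-→d14:-→d15:-→d16:-→d17:-→d18:-→d19:-→d20:-→d21:-→d22:-→d23:-→d24:H0 -> H0
  del 185.181.188.0/24 (clear depth 24)
  lookup 202.171.1.166: bits 1100101010101011 walk d0:-→d1:-→d2:-→d3:-→d4:-→d5:-→d6:-→d7:-→d8:-→d9:-→d10:-→d11:-→d12:-→d13:-→d14:-→d15:-→d16:H1 -> H1
  lookup 171.198.176.157: bits 10101011110001101011000010011101 walk d0:-→d1:-→d2:-→d3:-→d4:-→d5:-→d6:-→d7:-→d8:-→d9:-→d10:-→d11:-→d12:-→d13:-→d14:-→d15:-→d16:-→d17:-→d18:-→d19:-→d20:-→d21:-→d22:-→d23:-→d24:-→d25:-→d26:-→d27:-→d28:-→d29:-→d30:-→d31:-→d32:H2 -> H2
  + 6.0.0.0/8 (H3) depth=8
  del 185.0.0.0/8 (clear depth 8)
  + 0.0.0.0/0 (H4) depth=0
  + 160.0.0.0/4 (H0) depth=4
  del 160.0.0.0/4 (clear depth 4)
  lookup 6.0.47.142: bits 00000110000 walk d0:H4→d1:-→d2:-→d3:-→d4:-→d5:-→d6:-→d7:-→d8:H3→d9:-→d10:-→d11:- -> H3
  + 0.0.0.0/0 (H5) depth=0
  + 6.25.197.36/32 (H7) depth=32
  del 6.25.197.0/24 (clear depth 24)
  lookup 171.198.176.157: bits 10101011110001101011000010011101 walk d0:H5→d1:-→d2:-→d3:-→d4:-→d5:-→d6:-→d7:-→d8:-→d9:-→d10:-→d11:-→d12:-→d13:-→d14:-→d15:-→d16:-→d17:-→d18:-→d19:-→d20:-→d21:-→d22:-→d23:-→d24:-→d25:-→d26:-→d27:-→d28:-→d29:-→d30:-→d31:-→d32:H2 -> H2
  + 185.181.188.144/28 (H0) depth=28
  lookup 202.171.0.1: bits 1100101010101011 walk d0:H5→d1:-→d2:-→d3:-→d4:-→d5:-→d6:-→d7:-→d8:-→d9:-→d10:-→d11:-→d12:-→d13:-→d14:-→d15:-→d16:H1 -> H1
  + 0.0.0.0/0 (H7) depth=0
  + 171.198.0.0/15 (H4) depth=15
  lookup 6.25.197.36: bits 00000110000110011100010100100100 walk d0:H7→d1:-→d2:-→d3:-→d4:-→d5:-→d6:-→d7:-→d8:H3→d9:-→d10:-→d11:-→d12:-→d13:-→d14:-→d15:-→d16:-→d17:-→d18:-→d19:-→d20:-→d21:-→d22:-→d23:-→d24:-→d25:-→d26:-→d27:-→d28:-→d29:-→d30:-→d31:-→d32:H7 -> H7
  + 202.160.0.0/12 (H0) depth=12
  lookup 155.87.61.84: bits 10 walk d0:H7→d1:-→d2:- -> H7
  + 185.181.176.0/20 (H4) depth=20
  lookup 202.160.28.32: bits 110010101010 walk d0:H7→d1:-→d2:-→d3:-→d4:-→d5:-→d6:-→d7:-→d8:-→d9:-→d10:-→d11:-→d12:H0 -> H0
  lookup 202.160.225.22: bits 110010101010 walk d0:H7→d1:-→d2:-→d3:-→d4:-→d5:-→d6:-→d7:-→d8:-→d9:-→d10:-→d11:-→d12:H0 -> H0
  lookup 6.0.36.10: bits 00000110000 walk d0:H7→d1:-→d2:-→d3:-→d4:-→d5:-→d6:-→d7:-→d8:H3→d9:-→d10:-→d11:- -> H3
  del 171.198.176.157/32 (clear depth 32)

== LOOKUPS ==
["H0","H7","H2","H1","H0","H1","H2","H3","H2","H1","H7","H7","H0","H0","H3"]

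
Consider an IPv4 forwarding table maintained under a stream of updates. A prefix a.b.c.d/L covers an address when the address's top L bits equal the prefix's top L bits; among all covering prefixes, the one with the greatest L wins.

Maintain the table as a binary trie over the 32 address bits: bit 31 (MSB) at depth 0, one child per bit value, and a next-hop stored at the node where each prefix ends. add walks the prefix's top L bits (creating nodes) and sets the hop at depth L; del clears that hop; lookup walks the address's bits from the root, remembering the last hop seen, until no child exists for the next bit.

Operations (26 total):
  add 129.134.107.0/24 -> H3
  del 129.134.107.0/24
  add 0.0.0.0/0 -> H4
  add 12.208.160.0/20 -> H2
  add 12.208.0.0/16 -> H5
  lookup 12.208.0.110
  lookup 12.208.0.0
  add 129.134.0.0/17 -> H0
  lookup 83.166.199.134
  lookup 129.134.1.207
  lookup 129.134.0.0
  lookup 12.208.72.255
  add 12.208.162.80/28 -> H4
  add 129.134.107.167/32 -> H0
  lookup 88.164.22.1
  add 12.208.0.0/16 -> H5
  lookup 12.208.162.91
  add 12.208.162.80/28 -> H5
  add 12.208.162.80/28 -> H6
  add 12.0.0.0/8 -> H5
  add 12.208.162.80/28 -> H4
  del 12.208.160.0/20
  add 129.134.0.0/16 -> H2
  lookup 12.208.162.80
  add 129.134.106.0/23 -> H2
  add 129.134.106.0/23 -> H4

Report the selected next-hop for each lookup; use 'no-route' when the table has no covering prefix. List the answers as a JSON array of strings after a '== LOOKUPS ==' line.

Trace:
  add 129.134.107.0/24 -> H3 at depth 24
  del 129.134.107.0/24 (clear depth 24)
  add 0.0.0.0/0 -> H4 at depth 0
  add 12.208.160.0/20 -> H2 at depth 20
  add 12.208.0.0/16 -> H5 at depth 16
  ? 12.208.0.110  path d0:H4→d1:-→d2:-→d3:-→d4:-→d5:-→d6:-→d7:-→d8:-→d9:-→d10:-→d11:-→d12:-→d13:-→d14:-→d15:-→d16:H5  best=H5
  ? 12.208.0.0  path d0:H4→d1:-→d2:-→d3:-→d4:-→d5:-→d6:-→d7:-→d8:-→d9:-→d10:-→d11:-→d12:-→d13:-→d14:-→d15:-→d16:H5  best=H5
  add 129.134.0.0/17 -> H0 at depth 17
  ? 83.166.199.134  path d0:H4→d1:-  best=H4
  ? 129.134.1.207  path d0:H4→d1:-→d2:-→d3:-→d4:-→d5:-→d6:-→d7:-→d8:-→d9:-→d10:-→d11:-→d12:-→d13:-→d14:-→d15:-→d16:-→d17:H0  best=H0
  ? 129.134.0.0  path d0:H4→d1:-→d2:-→d3:-→d4:-→d5:-→d6:-→d7:-→d8:-→d9:-→d10:-→d11:-→d12:-→d13:-→d14:-→d15:-→d16:-→d17:H0  best=H0
  ? 12.208.72.255  path d0:H4→d1:-→d2:-→d3:-→d4:-→d5:-→d6:-→d7:-→d8:-→d9:-→d10:-→d11:-→d12:-→d13:-→d14:-→d15:-→d16:H5  best=H5
  add 12.208.162.80/28 -> H4 at depth 28
  add 129.134.107.167/32 -> H0 at depth 32
  ? 88.164.22.1  path d0:H4→d1:-  best=H4
  add 12.208.0.0/16 -> H5 at depth 16
  ? 12.208.162.91  path d0:H4→d1:-→d2:-→d3:-→d4:-→d5:-→d6:-→d7:-→d8:-→d9:-→d10:-→d11:-→d12:-→d13:-→d14:-→d15:-→d16:H5→d17:-→d18:-→d19:-→d20:H2→d21:-→d22:-→d23:-→d24:-→d25:-→d26:-→d27:-→d28:H4  best=H4
  add 12.208.162.80/28 -> H5 at depth 28
  add 12.208.162.80/28 -> H6 at depth 28
  add 12.0.0.0/8 -> H5 at depth 8
  add 12.208.162.80/28 -> H4 at depth 28
  del 12.208.160.0/20 (clear depth 20)
  add 129.134.0.0/16 -> H2 at depth 16
  ? 12.208.162.80  path d0:H4→d1:-→d2:-→d3:-→d4:-→d5:-→d6:-→d7:-→d8:H5→d9:-→d10:-→d11:-→d12:-→d13:-→d14:-→d15:-→d16:H5→d17:-→d18:-→d19:-→d20:-→d21:-→d22:-→d23:-→d24:-→d25:-→d26:-→d27:-→d28:H4  best=H4
  add 129.134.106.0/23 -> H2 at depth 23
  add 129.134.106.0/23 -> H4 at depth 23

== LOOKUPS ==
["H5","H5","H4","H0","H0","H5","H4","H4","H4"]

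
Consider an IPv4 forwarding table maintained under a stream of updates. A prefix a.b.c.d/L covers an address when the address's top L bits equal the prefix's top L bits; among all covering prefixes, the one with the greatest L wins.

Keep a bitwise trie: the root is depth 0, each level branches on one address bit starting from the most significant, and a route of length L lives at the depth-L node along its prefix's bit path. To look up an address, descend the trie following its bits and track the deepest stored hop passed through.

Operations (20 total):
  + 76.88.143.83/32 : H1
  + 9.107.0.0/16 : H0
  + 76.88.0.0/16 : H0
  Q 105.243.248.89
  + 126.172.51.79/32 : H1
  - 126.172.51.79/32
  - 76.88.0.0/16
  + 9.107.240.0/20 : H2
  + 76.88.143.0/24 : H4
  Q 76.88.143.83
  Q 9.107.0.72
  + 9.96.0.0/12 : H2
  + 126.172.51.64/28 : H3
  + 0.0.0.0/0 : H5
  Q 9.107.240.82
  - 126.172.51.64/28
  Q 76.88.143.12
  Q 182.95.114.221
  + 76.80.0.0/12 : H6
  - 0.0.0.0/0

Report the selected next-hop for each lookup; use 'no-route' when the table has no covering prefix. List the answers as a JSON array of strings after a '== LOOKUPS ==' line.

Process each operation:
  add 76.88.143.83/32 -> H1 at depth 32
  add 9.107.0.0/16 -> H0 at depth 16
  add 76.88.0.0/16 -> H0 at depth 16
  lookup 105.243.248.89: bits 01 walk d0:-→d1:-→d2:- -> no-route
  add 126.172.51.79/32 -> H1 at depth 32
  - 126.172.51.79/32 clear@32
  - 76.88.0.0/16 clear@16
  add 9.107.240.0/20 -> H2 at depth 20
  add 76.88.143.0/24 -> H4 at depth 24
  lookup 76.88.143.83: bits 01001100010110001000111101010011 walk d0:-→d1:-→d2:-→d3:-→d4:-→d5:-→d6:-→d7:-→d8:-→d9:-→d10:-→d11:-→d12:-→d13:-→d14:-→d15:-→d16:-→d17:-→d18:-→d19:-→d20:-→d21:-→d22:-→d23:-→d24:H4→d25:-→d26:-→d27:-→d28:-→d29:-→d30:-→d31:-→d32:H1 -> H1
  lookup 9.107.0.72: bits 0000100101101011 walk d0:-→d1:-→d2:-→d3:-→d4:-→d5:-→d6:-→d7:-→d8:-→d9:-→d10:-→d11:-→d12:-→d13:-→d14:-→d15:-→d16:H0 -> H0
  add 9.96.0.0/12 -> H2 at depth 12
  add 126.172.51.64/28 -> H3 at depth 28
  add 0.0.0.0/0 -> H5 at depth 0
  lookup 9.107.240.82: bits 00001001011010111111 walk d0:H5→d1:-→d2:-→d3:-→d4:-→d5:-→d6:-→d7:-→d8:-→d9:-→d10:-→d11:-→d12:H2→d13:-→d14:-→d15:-→d16:H0→d17:-→d18:-→d19:-→d20:H2 -> H2
  - 126.172.51.64/28 clear@28
  lookup 76.88.143.12: bits 0100110001011000100011110 walk d0:H5→d1:-→d2:-→d3:-→d4:-→d5:-→d6:-→d7:-→d8:-→d9:-→d10:-→d11:-→d12:-→d13:-→d14:-→d15:-→d16:-→d17:-→d18:-→d19:-→d20:-→d21:-→d22:-→d23:-→d24:H4→d25:- -> H4
  lookup 182.95.114.221: bits ε walk d0:H5 -> H5
  add 76.80.0.0/12 -> H6 at depth 12
  - 0.0.0.0/0 clear@0

== LOOKUPS ==
["no-route","H1","H0","H2","H4","H5"]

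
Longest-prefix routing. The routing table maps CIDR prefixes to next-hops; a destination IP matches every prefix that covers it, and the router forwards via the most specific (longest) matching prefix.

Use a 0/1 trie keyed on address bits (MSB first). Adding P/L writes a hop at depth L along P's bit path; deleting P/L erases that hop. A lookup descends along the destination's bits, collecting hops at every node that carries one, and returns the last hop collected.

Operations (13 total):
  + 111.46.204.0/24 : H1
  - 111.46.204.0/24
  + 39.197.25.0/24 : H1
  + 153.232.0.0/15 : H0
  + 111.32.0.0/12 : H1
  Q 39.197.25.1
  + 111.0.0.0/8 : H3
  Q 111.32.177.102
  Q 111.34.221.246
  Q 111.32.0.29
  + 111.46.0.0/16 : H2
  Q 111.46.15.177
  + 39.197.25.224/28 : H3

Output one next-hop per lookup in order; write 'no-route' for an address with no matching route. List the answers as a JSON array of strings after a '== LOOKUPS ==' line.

Apply in order:
  + 111.46.204.0/24 (H1) depth=24
  del 111.46.204.0/24 (clear depth 24)
  + 39.197.25.0/24 (H1) depth=24
  + 153.232.0.0/15 (H0) depth=15
  + 111.32.0.0/12 (H1) depth=12
  ? 39.197.25.1  path d0:-→d1:-→d2:-→d3:-→d4:-→d5:-→d6:-→d7:-→d8:-→d9:-→d10:-→d11:-→d12:-→d13:-→d14:-→d15:-→d16:-→d17:-→d18:-→d19:-→d20:-→d21:-→d22:-→d23:-→d24:H1  best=H1
  + 111.0.0.0/8 (H3) depth=8
  ? 111.32.177.102  path d0:-→d1:-→d2:-→d3:-→d4:-→d5:-→d6:-→d7:-→d8:H3→d9:-→d10:-→d11:-→d12:H1  best=H1
  ? 111.34.221.246  path d0:-→d1:-→d2:-→d3:-→d4:-→d5:-→d6:-→d7:-→d8:H3→d9:-→d10:-→d11:-→d12:H1  best=H1
  ? 111.32.0.29  path d0:-→d1:-→d2:-→d3:-→d4:-→d5:-→d6:-→d7:-→d8:H3→d9:-→d10:-→d11:-→d12:H1  best=H1
  + 111.46.0.0/16 (H2) depth=16
  ? 111.46.15.177  path d0:-→d1:-→d2:-→d3:-→d4:-→d5:-→d6:-→d7:-→d8:H3→d9:-→d10:-→d11:-→d12:H1→d13:-→d14:-→d15:-→d16:H2  best=H2
  + 39.197.25.224/28 (H3) depth=28

== LOOKUPS ==
["H1","H1","H1","H1","H2"]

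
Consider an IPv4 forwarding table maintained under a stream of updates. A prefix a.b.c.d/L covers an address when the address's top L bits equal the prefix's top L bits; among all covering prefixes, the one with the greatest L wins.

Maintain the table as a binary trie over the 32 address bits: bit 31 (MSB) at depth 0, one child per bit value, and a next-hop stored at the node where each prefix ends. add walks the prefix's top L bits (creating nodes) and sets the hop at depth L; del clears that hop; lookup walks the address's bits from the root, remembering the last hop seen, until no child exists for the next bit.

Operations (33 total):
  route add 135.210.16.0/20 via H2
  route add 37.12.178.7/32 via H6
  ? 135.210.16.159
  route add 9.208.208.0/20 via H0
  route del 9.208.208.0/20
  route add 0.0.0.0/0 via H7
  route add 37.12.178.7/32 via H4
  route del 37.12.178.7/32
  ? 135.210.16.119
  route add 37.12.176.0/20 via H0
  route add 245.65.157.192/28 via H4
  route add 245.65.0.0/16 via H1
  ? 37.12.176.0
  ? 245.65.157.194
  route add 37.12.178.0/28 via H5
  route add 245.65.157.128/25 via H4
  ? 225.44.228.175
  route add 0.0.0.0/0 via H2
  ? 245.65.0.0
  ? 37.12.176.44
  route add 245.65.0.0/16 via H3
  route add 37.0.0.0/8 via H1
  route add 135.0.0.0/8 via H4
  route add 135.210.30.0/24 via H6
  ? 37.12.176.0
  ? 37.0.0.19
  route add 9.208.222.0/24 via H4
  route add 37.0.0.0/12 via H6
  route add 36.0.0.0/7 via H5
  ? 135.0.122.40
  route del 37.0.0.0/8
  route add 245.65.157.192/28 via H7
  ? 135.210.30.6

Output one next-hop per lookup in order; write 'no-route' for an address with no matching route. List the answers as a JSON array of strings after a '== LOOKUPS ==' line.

Process each operation:
  + 135.210.16.0/20 (H2) depth=20
  + 37.12.178.7/32 (H6) depth=32
  Q 135.210.16.159: descend 10000111110100100001 ; hops seen [H2] ; pick H2
  + 9.208.208.0/20 (H0) depth=20
  - 9.208.208.0/20 clear@20
  + 0.0.0.0/0 (H7) depth=0
  + 37.12.178.7/32 (H4) depth=32
  - 37.12.178.7/32 clear@32
  Q 135.210.16.119: descend 10000111110100100001 ; hops seen [H7,H2] ; pick H2
  + 37.12.176.0/20 (H0) depth=20
  + 245.65.157.192/28 (H4) depth=28
  + 245.65.0.0/16 (H1) depth=16
  Q 37.12.176.0: descend 0010010100001100101100 ; hops seen [H7,H0] ; pick H0
  Q 245.65.157.194: descend 1111010101000001100111011100 ; hops seen [H7,H1,H4] ; pick H4
  + 37.12.178.0/28 (H5) depth=28
  + 245.65.157.128/25 (H4) depth=25
  Q 225.44.228.175: descend 111 ; hops seen [H7] ; pick H7
  + 0.0.0.0/0 (H2) depth=0
  Q 245.65.0.0: descend 1111010101000001 ; hops seen [H2,H1] ; pick H1
  Q 37.12.176.44: descend 0010010100001100101100 ; hops seen [H2,H0] ; pick H0
  + 245.65.0.0/16 (H3) depth=16
  + 37.0.0.0/8 (H1) depth=8
  + 135.0.0.0/8 (H4) depth=8
  + 135.210.30.0/24 (H6) depth=24
  Q 37.12.176.0: descend 0010010100001100101100 ; hops seen [H2,H1,H0] ; pick H0
  Q 37.0.0.19: descend 001001010000 ; hops seen [H2,H1] ; pick H1
  + 9.208.222.0/24 (H4) depth=24
  + 37.0.0.0/12 (H6) depth=12
  + 36.0.0.0/7 (H5) depth=7
  Q 135.0.122.40: descend 10000111 ; hops seen [H2,H4] ; pick H4
  - 37.0.0.0/8 clear@8
  + 245.65.157.192/28 (H7) depth=28
  Q 135.210.30.6: descend 100001111101001000011110 ; hops seen [H2,H4,H2,H6] ; pick H6

== LOOKUPS ==
["H2","H2","H0","H4","H7","H1","H0","H0","H1","H4","H6"]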